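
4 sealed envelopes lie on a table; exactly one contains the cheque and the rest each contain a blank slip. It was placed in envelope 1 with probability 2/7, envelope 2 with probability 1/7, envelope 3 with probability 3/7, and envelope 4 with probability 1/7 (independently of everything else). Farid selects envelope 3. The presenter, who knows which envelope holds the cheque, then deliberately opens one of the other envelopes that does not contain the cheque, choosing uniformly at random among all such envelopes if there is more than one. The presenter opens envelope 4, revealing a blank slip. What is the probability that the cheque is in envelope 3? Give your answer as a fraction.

Consider each possible location of the cheque in turn.
If it is in envelope 1 (prior 2/7): the presenter has 2 equally likely choices, so probability 1/2; weight (2/7)·(1/2) = 1/7.
If it is in envelope 2 (prior 1/7): the presenter has 2 equally likely choices, so probability 1/2; weight (1/7)·(1/2) = 1/14.
If it is in envelope 3 (prior 3/7): the presenter has 3 equally likely choices, so probability 1/3; weight (3/7)·(1/3) = 1/7.
If it is in envelope 4 (prior 1/7): the presenter opened envelope 4, so this case is ruled out; weight (1/7)·0 = 0.
The weights sum to 5/14.
So P(the cheque in envelope 3 | the presenter opened envelope 4) = (1/7) / (5/14) = 2/5.

2/5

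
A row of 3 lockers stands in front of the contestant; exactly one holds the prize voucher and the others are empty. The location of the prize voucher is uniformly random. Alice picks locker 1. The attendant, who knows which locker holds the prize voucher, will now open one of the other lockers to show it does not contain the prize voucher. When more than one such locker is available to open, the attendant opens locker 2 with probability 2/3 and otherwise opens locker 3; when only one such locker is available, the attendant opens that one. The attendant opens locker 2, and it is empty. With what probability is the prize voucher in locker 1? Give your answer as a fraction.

Consider each possible location of the prize voucher in turn.
If it is in locker 1 (prior 1/3): locker 2 is available, opened with probability 2/3; weight (1/3)·(2/3) = 2/9.
If it is in locker 2 (prior 1/3): the attendant opened locker 2, so this case is ruled out; weight (1/3)·0 = 0.
If it is in locker 3 (prior 1/3): only locker 2 is available, probability 1; weight (1/3)·1 = 1/3.
The weights sum to 5/9.
So P(the prize voucher in locker 1 | the attendant opened locker 2) = (2/9) / (5/9) = 2/5.

2/5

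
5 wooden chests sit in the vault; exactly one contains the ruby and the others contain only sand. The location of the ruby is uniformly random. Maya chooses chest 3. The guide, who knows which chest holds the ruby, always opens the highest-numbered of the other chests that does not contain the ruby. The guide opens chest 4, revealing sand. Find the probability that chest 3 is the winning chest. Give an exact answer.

0

Consider each possible location of the ruby in turn.
If it is in any of chests 1, 2, and 3 (prior 1/5 each): the guide would have opened chest 5 instead, probability 0; weight (1/5)·0 = 0 each.
If it is in chest 4 (prior 1/5): the guide opened chest 4, so this case is ruled out; weight (1/5)·0 = 0.
If it is in chest 5 (prior 1/5): chest 4 is the highest-numbered option available, probability 1; weight (1/5)·1 = 1/5.
The weights sum to 1/5.
So P(the ruby in chest 3 | the guide opened chest 4) = 0 / (1/5) = 0.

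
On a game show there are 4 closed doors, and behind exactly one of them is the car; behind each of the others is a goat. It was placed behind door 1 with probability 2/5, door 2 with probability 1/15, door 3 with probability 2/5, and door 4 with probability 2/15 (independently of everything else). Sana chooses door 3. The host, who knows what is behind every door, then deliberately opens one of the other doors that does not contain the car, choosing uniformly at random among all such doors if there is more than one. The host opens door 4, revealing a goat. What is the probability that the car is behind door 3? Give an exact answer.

4/11

Condition on the true location of the car.
If it is behind door 1 (prior 2/5): the host has 2 equally likely choices, so probability 1/2; weight (2/5)·(1/2) = 1/5.
If it is behind door 2 (prior 1/15): the host has 2 equally likely choices, so probability 1/2; weight (1/15)·(1/2) = 1/30.
If it is behind door 3 (prior 2/5): the host has 3 equally likely choices, so probability 1/3; weight (2/5)·(1/3) = 2/15.
If it is behind door 4 (prior 2/15): the host opened door 4, so this case is ruled out; weight (2/15)·0 = 0.
The weights sum to 11/30.
So P(the car behind door 3 | the host opened door 4) = (2/15) / (11/30) = 4/11.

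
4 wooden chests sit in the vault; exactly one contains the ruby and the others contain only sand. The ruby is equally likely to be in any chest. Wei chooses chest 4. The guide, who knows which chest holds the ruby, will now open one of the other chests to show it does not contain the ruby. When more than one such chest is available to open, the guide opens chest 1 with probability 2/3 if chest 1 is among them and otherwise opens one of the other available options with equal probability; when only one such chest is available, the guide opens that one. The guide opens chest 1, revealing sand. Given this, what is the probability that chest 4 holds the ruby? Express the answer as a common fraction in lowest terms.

1/3

Apply Bayes' rule, conditioning on where the ruby actually is.
If it is in chest 1 (prior 1/4): the guide opened chest 1, so this case is ruled out; weight (1/4)·0 = 0.
If it is in any of chests 2, 3, and 4 (prior 1/4 each): chest 1 is available, opened with probability 2/3; weight (1/4)·(2/3) = 1/6 each.
The weights sum to 1/2.
So P(the ruby in chest 4 | the guide opened chest 1) = (1/6) / (1/2) = 1/3.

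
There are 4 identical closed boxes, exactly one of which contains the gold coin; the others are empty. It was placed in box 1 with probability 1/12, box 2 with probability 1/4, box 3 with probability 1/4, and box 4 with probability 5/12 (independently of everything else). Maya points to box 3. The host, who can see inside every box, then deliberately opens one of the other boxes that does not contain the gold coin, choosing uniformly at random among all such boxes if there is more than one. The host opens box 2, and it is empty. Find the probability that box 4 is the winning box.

Apply Bayes' rule, conditioning on where the gold coin actually is.
If it is in box 1 (prior 1/12): the host has 2 equally likely choices, so probability 1/2; weight (1/12)·(1/2) = 1/24.
If it is in box 2 (prior 1/4): the host opened box 2, so this case is ruled out; weight (1/4)·0 = 0.
If it is in box 3 (prior 1/4): the host has 3 equally likely choices, so probability 1/3; weight (1/4)·(1/3) = 1/12.
If it is in box 4 (prior 5/12): the host has 2 equally likely choices, so probability 1/2; weight (5/12)·(1/2) = 5/24.
The weights sum to 1/3.
So P(the gold coin in box 4 | the host opened box 2) = (5/24) / (1/3) = 5/8.

5/8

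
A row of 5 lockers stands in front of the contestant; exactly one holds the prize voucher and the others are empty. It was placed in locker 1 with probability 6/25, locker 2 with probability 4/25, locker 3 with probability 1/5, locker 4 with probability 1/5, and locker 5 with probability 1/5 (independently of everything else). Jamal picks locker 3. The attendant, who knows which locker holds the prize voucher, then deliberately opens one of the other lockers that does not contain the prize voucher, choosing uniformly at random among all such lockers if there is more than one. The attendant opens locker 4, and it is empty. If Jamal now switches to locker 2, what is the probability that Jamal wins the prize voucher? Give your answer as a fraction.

16/75

Condition on the true location of the prize voucher.
If it is in locker 1 (prior 6/25): the attendant has 3 equally likely choices, so probability 1/3; weight (6/25)·(1/3) = 2/25.
If it is in locker 2 (prior 4/25): the attendant has 3 equally likely choices, so probability 1/3; weight (4/25)·(1/3) = 4/75.
If it is in locker 3 (prior 1/5): the attendant has 4 equally likely choices, so probability 1/4; weight (1/5)·(1/4) = 1/20.
If it is in locker 4 (prior 1/5): the attendant opened locker 4, so this case is ruled out; weight (1/5)·0 = 0.
If it is in locker 5 (prior 1/5): the attendant has 3 equally likely choices, so probability 1/3; weight (1/5)·(1/3) = 1/15.
The weights sum to 1/4.
So P(the prize voucher in locker 2 | the attendant opened locker 4) = (4/75) / (1/4) = 16/75.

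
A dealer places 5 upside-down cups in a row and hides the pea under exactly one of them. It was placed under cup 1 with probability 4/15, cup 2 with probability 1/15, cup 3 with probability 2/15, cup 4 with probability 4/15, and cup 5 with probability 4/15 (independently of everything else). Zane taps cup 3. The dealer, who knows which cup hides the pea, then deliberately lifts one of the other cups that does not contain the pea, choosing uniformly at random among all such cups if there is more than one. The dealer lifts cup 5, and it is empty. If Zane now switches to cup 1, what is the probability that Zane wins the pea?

8/21

Condition on the true location of the pea.
If it is under either of cups 1 and 4 (prior 4/15 each): the dealer has 3 equally likely choices, so probability 1/3; weight (4/15)·(1/3) = 4/45 each.
If it is under cup 2 (prior 1/15): the dealer has 3 equally likely choices, so probability 1/3; weight (1/15)·(1/3) = 1/45.
If it is under cup 3 (prior 2/15): the dealer has 4 equally likely choices, so probability 1/4; weight (2/15)·(1/4) = 1/30.
If it is under cup 5 (prior 4/15): the dealer opened cup 5, so this case is ruled out; weight (4/15)·0 = 0.
The weights sum to 7/30.
So P(the pea under cup 1 | the dealer opened cup 5) = (4/45) / (7/30) = 8/21.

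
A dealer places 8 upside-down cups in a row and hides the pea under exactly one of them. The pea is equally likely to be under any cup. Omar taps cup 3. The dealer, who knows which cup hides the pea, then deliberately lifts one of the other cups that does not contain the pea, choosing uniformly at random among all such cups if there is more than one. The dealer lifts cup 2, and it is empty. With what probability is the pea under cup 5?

Consider each possible location of the pea in turn.
If it is under any of cups 1, 4, 5, 6, 7, and 8 (prior 1/8 each): the dealer has 6 equally likely choices, so probability 1/6; weight (1/8)·(1/6) = 1/48 each.
If it is under cup 2 (prior 1/8): the dealer opened cup 2, so this case is ruled out; weight (1/8)·0 = 0.
If it is under cup 3 (prior 1/8): the dealer has 7 equally likely choices, so probability 1/7; weight (1/8)·(1/7) = 1/56.
The weights sum to 1/7.
So P(the pea under cup 5 | the dealer opened cup 2) = (1/48) / (1/7) = 7/48.

7/48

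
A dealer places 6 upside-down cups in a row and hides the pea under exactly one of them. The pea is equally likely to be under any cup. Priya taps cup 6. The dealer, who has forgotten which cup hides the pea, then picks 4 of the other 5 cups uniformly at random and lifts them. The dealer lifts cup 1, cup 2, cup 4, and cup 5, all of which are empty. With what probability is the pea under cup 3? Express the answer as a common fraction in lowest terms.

1/2

Because the dealer chose which cups to lift without knowing where the pea is, the choice is independent of the prize location. Learning that none of the 4 opened cups holds the pea simply rules out those 4 locations and leaves the remaining 2 cups still equally likely by symmetry.
So P(the pea under cup 3) = 1/2.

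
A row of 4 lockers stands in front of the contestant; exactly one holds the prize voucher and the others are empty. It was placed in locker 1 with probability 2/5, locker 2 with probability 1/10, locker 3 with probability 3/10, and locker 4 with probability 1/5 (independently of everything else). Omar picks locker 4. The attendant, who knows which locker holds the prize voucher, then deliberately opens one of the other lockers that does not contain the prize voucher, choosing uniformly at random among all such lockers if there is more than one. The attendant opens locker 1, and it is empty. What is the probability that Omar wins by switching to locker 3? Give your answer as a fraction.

Condition on the true location of the prize voucher.
If it is in locker 1 (prior 2/5): the attendant opened locker 1, so this case is ruled out; weight (2/5)·0 = 0.
If it is in locker 2 (prior 1/10): the attendant has 2 equally likely choices, so probability 1/2; weight (1/10)·(1/2) = 1/20.
If it is in locker 3 (prior 3/10): the attendant has 2 equally likely choices, so probability 1/2; weight (3/10)·(1/2) = 3/20.
If it is in locker 4 (prior 1/5): the attendant has 3 equally likely choices, so probability 1/3; weight (1/5)·(1/3) = 1/15.
The weights sum to 4/15.
So P(the prize voucher in locker 3 | the attendant opened locker 1) = (3/20) / (4/15) = 9/16.

9/16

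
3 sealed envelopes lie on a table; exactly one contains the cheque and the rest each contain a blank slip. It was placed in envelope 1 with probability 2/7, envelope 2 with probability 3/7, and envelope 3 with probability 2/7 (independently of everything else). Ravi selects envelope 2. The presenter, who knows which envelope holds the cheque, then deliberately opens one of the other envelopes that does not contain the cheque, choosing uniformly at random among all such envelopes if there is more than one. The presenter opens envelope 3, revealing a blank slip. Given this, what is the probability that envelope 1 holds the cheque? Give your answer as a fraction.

Consider each possible location of the cheque in turn.
If it is in envelope 1 (prior 2/7): the presenter has no choice, probability 1; weight (2/7)·1 = 2/7.
If it is in envelope 2 (prior 3/7): the presenter has 2 equally likely choices, so probability 1/2; weight (3/7)·(1/2) = 3/14.
If it is in envelope 3 (prior 2/7): the presenter opened envelope 3, so this case is ruled out; weight (2/7)·0 = 0.
The weights sum to 1/2.
So P(the cheque in envelope 1 | the presenter opened envelope 3) = (2/7) / (1/2) = 4/7.

4/7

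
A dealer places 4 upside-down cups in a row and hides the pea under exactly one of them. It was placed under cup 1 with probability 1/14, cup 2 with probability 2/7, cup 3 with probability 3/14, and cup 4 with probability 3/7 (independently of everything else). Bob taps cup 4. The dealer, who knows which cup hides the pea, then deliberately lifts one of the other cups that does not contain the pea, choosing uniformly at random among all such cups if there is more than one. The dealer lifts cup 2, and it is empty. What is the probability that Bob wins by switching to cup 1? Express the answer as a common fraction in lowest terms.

Consider each possible location of the pea in turn.
If it is under cup 1 (prior 1/14): the dealer has 2 equally likely choices, so probability 1/2; weight (1/14)·(1/2) = 1/28.
If it is under cup 2 (prior 2/7): the dealer opened cup 2, so this case is ruled out; weight (2/7)·0 = 0.
If it is under cup 3 (prior 3/14): the dealer has 2 equally likely choices, so probability 1/2; weight (3/14)·(1/2) = 3/28.
If it is under cup 4 (prior 3/7): the dealer has 3 equally likely choices, so probability 1/3; weight (3/7)·(1/3) = 1/7.
The weights sum to 2/7.
So P(the pea under cup 1 | the dealer opened cup 2) = (1/28) / (2/7) = 1/8.

1/8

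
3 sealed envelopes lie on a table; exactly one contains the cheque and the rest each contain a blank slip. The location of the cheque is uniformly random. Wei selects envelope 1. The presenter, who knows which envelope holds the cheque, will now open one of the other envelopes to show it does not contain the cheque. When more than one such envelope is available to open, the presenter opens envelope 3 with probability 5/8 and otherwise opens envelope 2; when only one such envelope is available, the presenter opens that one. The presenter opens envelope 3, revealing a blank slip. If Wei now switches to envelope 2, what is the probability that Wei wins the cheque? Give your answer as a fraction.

8/13

Condition on the true location of the cheque.
If it is in envelope 1 (prior 1/3): envelope 3 is available, opened with probability 5/8; weight (1/3)·(5/8) = 5/24.
If it is in envelope 2 (prior 1/3): only envelope 3 is available, probability 1; weight (1/3)·1 = 1/3.
If it is in envelope 3 (prior 1/3): the presenter opened envelope 3, so this case is ruled out; weight (1/3)·0 = 0.
The weights sum to 13/24.
So P(the cheque in envelope 2 | the presenter opened envelope 3) = (1/3) / (13/24) = 8/13.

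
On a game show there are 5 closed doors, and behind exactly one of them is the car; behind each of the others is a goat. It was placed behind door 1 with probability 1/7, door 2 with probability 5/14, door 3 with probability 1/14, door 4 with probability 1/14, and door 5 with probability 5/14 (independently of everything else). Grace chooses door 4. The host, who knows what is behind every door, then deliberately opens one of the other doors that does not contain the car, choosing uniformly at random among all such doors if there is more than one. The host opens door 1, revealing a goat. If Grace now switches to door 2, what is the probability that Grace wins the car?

Condition on the true location of the car.
If it is behind door 1 (prior 1/7): the host opened door 1, so this case is ruled out; weight (1/7)·0 = 0.
If it is behind either of doors 2 and 5 (prior 5/14 each): the host has 3 equally likely choices, so probability 1/3; weight (5/14)·(1/3) = 5/42 each.
If it is behind door 3 (prior 1/14): the host has 3 equally likely choices, so probability 1/3; weight (1/14)·(1/3) = 1/42.
If it is behind door 4 (prior 1/14): the host has 4 equally likely choices, so probability 1/4; weight (1/14)·(1/4) = 1/56.
The weights sum to 47/168.
So P(the car behind door 2 | the host opened door 1) = (5/42) / (47/168) = 20/47.

20/47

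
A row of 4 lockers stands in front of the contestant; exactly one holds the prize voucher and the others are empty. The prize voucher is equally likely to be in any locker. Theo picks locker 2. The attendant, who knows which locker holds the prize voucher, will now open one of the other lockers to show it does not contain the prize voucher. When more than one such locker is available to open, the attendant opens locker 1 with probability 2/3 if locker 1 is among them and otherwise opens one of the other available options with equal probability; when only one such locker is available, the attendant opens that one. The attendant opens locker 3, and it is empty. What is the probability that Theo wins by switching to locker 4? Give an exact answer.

1/3

Condition on the true location of the prize voucher.
If it is in locker 1 (prior 1/4): locker 1 holds the prize so is unavailable; the attendant chooses uniformly among the 2 others, probability 1/2; weight (1/4)·(1/2) = 1/8.
If it is in locker 2 (prior 1/4): locker 1 is available but not opened; locker 3 gets probability (1 − 2/3)/2 = 1/6; weight (1/4)·(1/6) = 1/24.
If it is in locker 3 (prior 1/4): the attendant opened locker 3, so this case is ruled out; weight (1/4)·0 = 0.
If it is in locker 4 (prior 1/4): locker 1 is available but not opened, probability 1/3; weight (1/4)·(1/3) = 1/12.
The weights sum to 1/4.
So P(the prize voucher in locker 4 | the attendant opened locker 3) = (1/12) / (1/4) = 1/3.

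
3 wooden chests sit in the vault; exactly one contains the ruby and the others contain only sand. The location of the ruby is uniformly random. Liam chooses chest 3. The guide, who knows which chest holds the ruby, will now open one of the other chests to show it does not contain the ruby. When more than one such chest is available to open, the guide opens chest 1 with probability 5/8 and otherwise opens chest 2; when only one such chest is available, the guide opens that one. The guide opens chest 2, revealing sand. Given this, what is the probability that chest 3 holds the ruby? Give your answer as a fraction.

3/11

Apply Bayes' rule, conditioning on where the ruby actually is.
If it is in chest 1 (prior 1/3): only chest 2 is available, probability 1; weight (1/3)·1 = 1/3.
If it is in chest 2 (prior 1/3): the guide opened chest 2, so this case is ruled out; weight (1/3)·0 = 0.
If it is in chest 3 (prior 1/3): chest 1 is available but not opened, probability 3/8; weight (1/3)·(3/8) = 1/8.
The weights sum to 11/24.
So P(the ruby in chest 3 | the guide opened chest 2) = (1/8) / (11/24) = 3/11.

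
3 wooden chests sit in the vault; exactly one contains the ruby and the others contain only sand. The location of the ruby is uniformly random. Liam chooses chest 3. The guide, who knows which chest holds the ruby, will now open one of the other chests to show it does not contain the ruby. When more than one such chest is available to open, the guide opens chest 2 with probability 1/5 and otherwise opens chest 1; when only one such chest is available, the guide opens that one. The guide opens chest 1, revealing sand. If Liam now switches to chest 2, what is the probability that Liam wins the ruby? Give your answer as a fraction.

5/9

Apply Bayes' rule, conditioning on where the ruby actually is.
If it is in chest 1 (prior 1/3): the guide opened chest 1, so this case is ruled out; weight (1/3)·0 = 0.
If it is in chest 2 (prior 1/3): only chest 1 is available, probability 1; weight (1/3)·1 = 1/3.
If it is in chest 3 (prior 1/3): chest 2 is available but not opened, probability 4/5; weight (1/3)·(4/5) = 4/15.
The weights sum to 3/5.
So P(the ruby in chest 2 | the guide opened chest 1) = (1/3) / (3/5) = 5/9.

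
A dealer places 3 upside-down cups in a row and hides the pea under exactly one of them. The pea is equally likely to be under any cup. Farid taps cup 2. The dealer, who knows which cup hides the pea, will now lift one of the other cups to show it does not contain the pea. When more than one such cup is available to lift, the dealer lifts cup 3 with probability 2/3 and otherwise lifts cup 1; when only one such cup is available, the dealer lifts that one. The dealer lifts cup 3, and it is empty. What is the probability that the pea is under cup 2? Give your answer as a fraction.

2/5

Consider each possible location of the pea in turn.
If it is under cup 1 (prior 1/3): only cup 3 is available, probability 1; weight (1/3)·1 = 1/3.
If it is under cup 2 (prior 1/3): cup 3 is available, opened with probability 2/3; weight (1/3)·(2/3) = 2/9.
If it is under cup 3 (prior 1/3): the dealer opened cup 3, so this case is ruled out; weight (1/3)·0 = 0.
The weights sum to 5/9.
So P(the pea under cup 2 | the dealer opened cup 3) = (2/9) / (5/9) = 2/5.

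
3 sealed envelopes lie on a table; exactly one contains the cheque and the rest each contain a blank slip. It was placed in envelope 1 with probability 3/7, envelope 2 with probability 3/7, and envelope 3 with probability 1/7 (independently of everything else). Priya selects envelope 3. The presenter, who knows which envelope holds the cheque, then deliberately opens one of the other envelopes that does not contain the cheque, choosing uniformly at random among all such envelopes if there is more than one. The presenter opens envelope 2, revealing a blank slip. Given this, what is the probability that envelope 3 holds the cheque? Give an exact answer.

1/7

Consider each possible location of the cheque in turn.
If it is in envelope 1 (prior 3/7): the presenter has no choice, probability 1; weight (3/7)·1 = 3/7.
If it is in envelope 2 (prior 3/7): the presenter opened envelope 2, so this case is ruled out; weight (3/7)·0 = 0.
If it is in envelope 3 (prior 1/7): the presenter has 2 equally likely choices, so probability 1/2; weight (1/7)·(1/2) = 1/14.
The weights sum to 1/2.
So P(the cheque in envelope 3 | the presenter opened envelope 2) = (1/14) / (1/2) = 1/7.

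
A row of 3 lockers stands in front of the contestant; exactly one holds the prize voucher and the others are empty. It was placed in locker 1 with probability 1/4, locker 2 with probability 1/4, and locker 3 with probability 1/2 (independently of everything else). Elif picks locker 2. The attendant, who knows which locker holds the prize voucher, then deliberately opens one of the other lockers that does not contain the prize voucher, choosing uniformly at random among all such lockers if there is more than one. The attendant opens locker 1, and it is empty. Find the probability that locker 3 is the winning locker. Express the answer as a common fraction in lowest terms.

Apply Bayes' rule, conditioning on where the prize voucher actually is.
If it is in locker 1 (prior 1/4): the attendant opened locker 1, so this case is ruled out; weight (1/4)·0 = 0.
If it is in locker 2 (prior 1/4): the attendant has 2 equally likely choices, so probability 1/2; weight (1/4)·(1/2) = 1/8.
If it is in locker 3 (prior 1/2): the attendant has no choice, probability 1; weight (1/2)·1 = 1/2.
The weights sum to 5/8.
So P(the prize voucher in locker 3 | the attendant opened locker 1) = (1/2) / (5/8) = 4/5.

4/5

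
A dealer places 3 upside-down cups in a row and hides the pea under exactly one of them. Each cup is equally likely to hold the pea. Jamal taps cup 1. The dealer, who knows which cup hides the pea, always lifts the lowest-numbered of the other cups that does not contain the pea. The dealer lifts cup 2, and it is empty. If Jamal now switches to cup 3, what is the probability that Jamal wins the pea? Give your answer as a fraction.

1/2

Condition on the true location of the pea.
If it is under either of cups 1 and 3 (prior 1/3 each): cup 2 is the lowest-numbered option available, probability 1; weight (1/3)·1 = 1/3 each.
If it is under cup 2 (prior 1/3): the dealer opened cup 2, so this case is ruled out; weight (1/3)·0 = 0.
The weights sum to 2/3.
So P(the pea under cup 3 | the dealer opened cup 2) = (1/3) / (2/3) = 1/2.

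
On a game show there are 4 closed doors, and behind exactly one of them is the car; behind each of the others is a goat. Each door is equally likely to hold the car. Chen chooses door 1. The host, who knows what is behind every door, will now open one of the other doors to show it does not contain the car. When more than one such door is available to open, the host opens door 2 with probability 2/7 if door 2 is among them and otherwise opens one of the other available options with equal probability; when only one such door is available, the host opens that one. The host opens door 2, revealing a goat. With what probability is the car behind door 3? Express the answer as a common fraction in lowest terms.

Consider each possible location of the car in turn.
If it is behind any of doors 1, 3, and 4 (prior 1/4 each): door 2 is available, opened with probability 2/7; weight (1/4)·(2/7) = 1/14 each.
If it is behind door 2 (prior 1/4): the host opened door 2, so this case is ruled out; weight (1/4)·0 = 0.
The weights sum to 3/14.
So P(the car behind door 3 | the host opened door 2) = (1/14) / (3/14) = 1/3.

1/3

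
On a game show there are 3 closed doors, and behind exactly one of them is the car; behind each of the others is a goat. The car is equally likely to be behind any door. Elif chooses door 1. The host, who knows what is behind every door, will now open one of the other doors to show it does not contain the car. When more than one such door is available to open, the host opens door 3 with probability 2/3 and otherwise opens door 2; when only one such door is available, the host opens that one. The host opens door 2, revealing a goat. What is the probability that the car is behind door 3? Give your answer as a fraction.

3/4

Condition on the true location of the car.
If it is behind door 1 (prior 1/3): door 3 is available but not opened, probability 1/3; weight (1/3)·(1/3) = 1/9.
If it is behind door 2 (prior 1/3): the host opened door 2, so this case is ruled out; weight (1/3)·0 = 0.
If it is behind door 3 (prior 1/3): only door 2 is available, probability 1; weight (1/3)·1 = 1/3.
The weights sum to 4/9.
So P(the car behind door 3 | the host opened door 2) = (1/3) / (4/9) = 3/4.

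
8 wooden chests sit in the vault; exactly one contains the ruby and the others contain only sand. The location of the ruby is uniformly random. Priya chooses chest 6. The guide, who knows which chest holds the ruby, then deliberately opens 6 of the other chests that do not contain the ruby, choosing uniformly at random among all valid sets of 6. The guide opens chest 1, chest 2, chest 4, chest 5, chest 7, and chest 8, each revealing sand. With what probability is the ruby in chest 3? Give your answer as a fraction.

Condition on the true location of the ruby.
If it is in any of chests 1, 2, 4, 5, 7, and 8 (prior 1/8 each): that chest was opened and seen not to hold the prize — ruled out; weight (1/8)·0 = 0 each.
If it is in chest 3 (prior 1/8): the guide has no choice, probability 1; weight (1/8)·1 = 1/8.
If it is in chest 6 (prior 1/8): the guide has 7 equally likely choices, so probability 1/7; weight (1/8)·(1/7) = 1/56.
The weights sum to 1/7.
So P(the ruby in chest 3 | the guide opened chest 1, chest 2, chest 4, chest 5, chest 7, and chest 8) = (1/8) / (1/7) = 7/8.

7/8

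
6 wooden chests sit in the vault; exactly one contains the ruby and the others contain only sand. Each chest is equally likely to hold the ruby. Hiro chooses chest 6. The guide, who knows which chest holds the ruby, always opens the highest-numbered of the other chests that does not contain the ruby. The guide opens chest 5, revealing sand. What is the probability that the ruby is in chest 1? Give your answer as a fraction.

1/5

Condition on the true location of the ruby.
If it is in any of chests 1, 2, 3, 4, and 6 (prior 1/6 each): chest 5 is the highest-numbered option available, probability 1; weight (1/6)·1 = 1/6 each.
If it is in chest 5 (prior 1/6): the guide opened chest 5, so this case is ruled out; weight (1/6)·0 = 0.
The weights sum to 5/6.
So P(the ruby in chest 1 | the guide opened chest 5) = (1/6) / (5/6) = 1/5.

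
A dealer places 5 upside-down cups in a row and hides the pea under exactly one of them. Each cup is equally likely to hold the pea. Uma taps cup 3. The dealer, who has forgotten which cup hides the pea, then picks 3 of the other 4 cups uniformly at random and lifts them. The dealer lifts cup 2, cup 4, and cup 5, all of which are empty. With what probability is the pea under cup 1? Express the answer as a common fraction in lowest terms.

1/2

Apply Bayes' rule, conditioning on where the pea actually is.
If it is under either of cups 1 and 3 (prior 1/5 each): the dealer picks exactly this set with probability 1/4 regardless, and none is the prize; weight (1/5)·(1/4) = 1/20 each.
If it is under any of cups 2, 4, and 5 (prior 1/5 each): that cup was opened and seen not to hold the prize — ruled out; weight (1/5)·0 = 0 each.
The weights sum to 1/10.
So P(the pea under cup 1 | the dealer opened cup 2, cup 4, and cup 5) = (1/20) / (1/10) = 1/2.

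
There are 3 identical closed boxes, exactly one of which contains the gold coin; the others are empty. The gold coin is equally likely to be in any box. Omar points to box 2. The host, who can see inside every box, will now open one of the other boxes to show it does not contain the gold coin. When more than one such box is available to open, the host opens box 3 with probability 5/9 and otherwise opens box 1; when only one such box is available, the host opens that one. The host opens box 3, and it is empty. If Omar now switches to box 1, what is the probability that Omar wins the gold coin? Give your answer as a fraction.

9/14

Consider each possible location of the gold coin in turn.
If it is in box 1 (prior 1/3): only box 3 is available, probability 1; weight (1/3)·1 = 1/3.
If it is in box 2 (prior 1/3): box 3 is available, opened with probability 5/9; weight (1/3)·(5/9) = 5/27.
If it is in box 3 (prior 1/3): the host opened box 3, so this case is ruled out; weight (1/3)·0 = 0.
The weights sum to 14/27.
So P(the gold coin in box 1 | the host opened box 3) = (1/3) / (14/27) = 9/14.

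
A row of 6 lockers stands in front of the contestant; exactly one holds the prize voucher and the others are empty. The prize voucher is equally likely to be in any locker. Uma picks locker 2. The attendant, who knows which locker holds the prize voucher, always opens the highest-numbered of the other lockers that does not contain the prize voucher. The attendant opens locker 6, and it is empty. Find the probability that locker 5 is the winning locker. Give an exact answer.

Apply Bayes' rule, conditioning on where the prize voucher actually is.
If it is in any of lockers 1, 2, 3, 4, and 5 (prior 1/6 each): locker 6 is the highest-numbered option available, probability 1; weight (1/6)·1 = 1/6 each.
If it is in locker 6 (prior 1/6): the attendant opened locker 6, so this case is ruled out; weight (1/6)·0 = 0.
The weights sum to 5/6.
So P(the prize voucher in locker 5 | the attendant opened locker 6) = (1/6) / (5/6) = 1/5.

1/5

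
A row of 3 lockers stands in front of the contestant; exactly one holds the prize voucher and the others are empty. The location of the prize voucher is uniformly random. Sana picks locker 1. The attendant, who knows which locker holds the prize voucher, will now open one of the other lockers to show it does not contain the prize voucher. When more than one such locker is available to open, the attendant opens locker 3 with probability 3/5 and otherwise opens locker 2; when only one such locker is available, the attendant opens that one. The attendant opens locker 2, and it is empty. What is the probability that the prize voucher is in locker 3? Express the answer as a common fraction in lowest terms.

5/7

Apply Bayes' rule, conditioning on where the prize voucher actually is.
If it is in locker 1 (prior 1/3): locker 3 is available but not opened, probability 2/5; weight (1/3)·(2/5) = 2/15.
If it is in locker 2 (prior 1/3): the attendant opened locker 2, so this case is ruled out; weight (1/3)·0 = 0.
If it is in locker 3 (prior 1/3): only locker 2 is available, probability 1; weight (1/3)·1 = 1/3.
The weights sum to 7/15.
So P(the prize voucher in locker 3 | the attendant opened locker 2) = (1/3) / (7/15) = 5/7.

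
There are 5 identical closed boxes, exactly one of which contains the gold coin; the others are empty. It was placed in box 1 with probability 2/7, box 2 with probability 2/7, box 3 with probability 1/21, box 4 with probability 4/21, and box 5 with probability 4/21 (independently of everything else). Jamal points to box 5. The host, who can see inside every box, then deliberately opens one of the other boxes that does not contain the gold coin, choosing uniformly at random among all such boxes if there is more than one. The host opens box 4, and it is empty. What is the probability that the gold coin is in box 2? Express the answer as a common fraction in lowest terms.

Consider each possible location of the gold coin in turn.
If it is in either of boxes 1 and 2 (prior 2/7 each): the host has 3 equally likely choices, so probability 1/3; weight (2/7)·(1/3) = 2/21 each.
If it is in box 3 (prior 1/21): the host has 3 equally likely choices, so probability 1/3; weight (1/21)·(1/3) = 1/63.
If it is in box 4 (prior 4/21): the host opened box 4, so this case is ruled out; weight (4/21)·0 = 0.
If it is in box 5 (prior 4/21): the host has 4 equally likely choices, so probability 1/4; weight (4/21)·(1/4) = 1/21.
The weights sum to 16/63.
So P(the gold coin in box 2 | the host opened box 4) = (2/21) / (16/63) = 3/8.

3/8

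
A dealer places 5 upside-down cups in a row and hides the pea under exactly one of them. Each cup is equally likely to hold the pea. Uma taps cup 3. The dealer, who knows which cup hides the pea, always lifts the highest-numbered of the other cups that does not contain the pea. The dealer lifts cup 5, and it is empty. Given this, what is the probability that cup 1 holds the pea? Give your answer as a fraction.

1/4

Condition on the true location of the pea.
If it is under any of cups 1, 2, 3, and 4 (prior 1/5 each): cup 5 is the highest-numbered option available, probability 1; weight (1/5)·1 = 1/5 each.
If it is under cup 5 (prior 1/5): the dealer opened cup 5, so this case is ruled out; weight (1/5)·0 = 0.
The weights sum to 4/5.
So P(the pea under cup 1 | the dealer opened cup 5) = (1/5) / (4/5) = 1/4.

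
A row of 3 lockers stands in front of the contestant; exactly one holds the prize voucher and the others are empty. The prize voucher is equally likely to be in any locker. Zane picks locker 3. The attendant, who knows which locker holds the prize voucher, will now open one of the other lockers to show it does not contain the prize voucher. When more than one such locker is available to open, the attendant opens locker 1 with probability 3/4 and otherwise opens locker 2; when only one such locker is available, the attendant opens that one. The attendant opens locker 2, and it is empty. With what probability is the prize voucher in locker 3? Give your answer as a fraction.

1/5

Apply Bayes' rule, conditioning on where the prize voucher actually is.
If it is in locker 1 (prior 1/3): only locker 2 is available, probability 1; weight (1/3)·1 = 1/3.
If it is in locker 2 (prior 1/3): the attendant opened locker 2, so this case is ruled out; weight (1/3)·0 = 0.
If it is in locker 3 (prior 1/3): locker 1 is available but not opened, probability 1/4; weight (1/3)·(1/4) = 1/12.
The weights sum to 5/12.
So P(the prize voucher in locker 3 | the attendant opened locker 2) = (1/12) / (5/12) = 1/5.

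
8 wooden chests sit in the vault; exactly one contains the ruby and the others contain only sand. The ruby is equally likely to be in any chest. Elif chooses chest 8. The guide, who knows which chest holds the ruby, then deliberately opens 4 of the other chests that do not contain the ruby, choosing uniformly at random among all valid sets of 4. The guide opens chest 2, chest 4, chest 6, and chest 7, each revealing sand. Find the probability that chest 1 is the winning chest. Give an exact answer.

7/24

Condition on the true location of the ruby.
If it is in any of chests 1, 3, and 5 (prior 1/8 each): the guide has 15 equally likely choices, so probability 1/15; weight (1/8)·(1/15) = 1/120 each.
If it is in any of chests 2, 4, 6, and 7 (prior 1/8 each): that chest was opened and seen not to hold the prize — ruled out; weight (1/8)·0 = 0 each.
If it is in chest 8 (prior 1/8): the guide has 35 equally likely choices, so probability 1/35; weight (1/8)·(1/35) = 1/280.
The weights sum to 1/35.
So P(the ruby in chest 1 | the guide opened chest 2, chest 4, chest 6, and chest 7) = (1/120) / (1/35) = 7/24.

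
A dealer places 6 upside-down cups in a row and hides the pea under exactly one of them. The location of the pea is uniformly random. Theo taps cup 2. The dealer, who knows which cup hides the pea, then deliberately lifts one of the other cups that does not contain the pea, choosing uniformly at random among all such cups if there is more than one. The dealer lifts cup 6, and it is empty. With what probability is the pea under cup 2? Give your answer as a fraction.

Condition on the true location of the pea.
If it is under any of cups 1, 3, 4, and 5 (prior 1/6 each): the dealer has 4 equally likely choices, so probability 1/4; weight (1/6)·(1/4) = 1/24 each.
If it is under cup 2 (prior 1/6): the dealer has 5 equally likely choices, so probability 1/5; weight (1/6)·(1/5) = 1/30.
If it is under cup 6 (prior 1/6): the dealer opened cup 6, so this case is ruled out; weight (1/6)·0 = 0.
The weights sum to 1/5.
So P(the pea under cup 2 | the dealer opened cup 6) = (1/30) / (1/5) = 1/6.

1/6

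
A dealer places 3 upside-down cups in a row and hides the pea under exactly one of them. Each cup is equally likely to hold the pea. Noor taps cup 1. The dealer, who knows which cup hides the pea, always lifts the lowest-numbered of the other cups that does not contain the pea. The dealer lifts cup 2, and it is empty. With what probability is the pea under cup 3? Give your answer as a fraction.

Consider each possible location of the pea in turn.
If it is under either of cups 1 and 3 (prior 1/3 each): cup 2 is the lowest-numbered option available, probability 1; weight (1/3)·1 = 1/3 each.
If it is under cup 2 (prior 1/3): the dealer opened cup 2, so this case is ruled out; weight (1/3)·0 = 0.
The weights sum to 2/3.
So P(the pea under cup 3 | the dealer opened cup 2) = (1/3) / (2/3) = 1/2.

1/2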